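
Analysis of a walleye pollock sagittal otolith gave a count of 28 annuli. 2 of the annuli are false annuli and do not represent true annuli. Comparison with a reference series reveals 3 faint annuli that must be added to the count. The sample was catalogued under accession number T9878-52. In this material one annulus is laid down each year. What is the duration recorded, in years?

After corrections the count is 28 − 2 + 3 = 29 annuli.
With a one-to-one annulus periodicity this is 29 years.

29 years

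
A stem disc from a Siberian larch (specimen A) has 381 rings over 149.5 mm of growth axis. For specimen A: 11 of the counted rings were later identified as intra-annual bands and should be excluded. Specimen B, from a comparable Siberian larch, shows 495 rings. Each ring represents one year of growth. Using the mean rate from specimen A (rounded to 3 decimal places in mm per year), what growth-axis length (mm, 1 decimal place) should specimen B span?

200.0 mm

Specimen A: true ring count = 381 − 11 = 370.
A: 149.5 mm over 370 years gives 149.5 / 370 ≈ 0.404 mm per year.
B's length ≈ 0.404 × 495 = 200.0 mm.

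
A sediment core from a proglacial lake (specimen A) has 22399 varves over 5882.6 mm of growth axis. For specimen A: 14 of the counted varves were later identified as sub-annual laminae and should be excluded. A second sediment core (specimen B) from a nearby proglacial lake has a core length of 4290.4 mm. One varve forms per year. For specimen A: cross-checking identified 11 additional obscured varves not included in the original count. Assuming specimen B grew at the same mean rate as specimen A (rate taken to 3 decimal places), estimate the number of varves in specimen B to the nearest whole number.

Specimen A: correcting the raw count gives 22399 − 14 + 11 = 22396 true varves.
A: Extension rate ≈ 5882.6 / 22396 = 0.263 mm/yr.
Specimen B: 4290.4 mm / 0.263 mm per year = 16313.31 years ≈ 16313 varves.

16313 varves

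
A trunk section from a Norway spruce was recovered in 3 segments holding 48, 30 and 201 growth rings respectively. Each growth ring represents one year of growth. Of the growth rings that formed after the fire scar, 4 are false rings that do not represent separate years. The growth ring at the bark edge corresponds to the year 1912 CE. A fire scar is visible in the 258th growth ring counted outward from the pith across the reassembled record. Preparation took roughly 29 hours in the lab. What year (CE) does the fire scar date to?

Total growth rings = 48 + 30 + 201 = 279.
279 − 258 = 21 growth rings lie beyond the fire scar toward the bark edge.
21 − 4 false = 17 true growth rings after the fire scar.
The growth ring at the bark edge is 1912 CE, so the fire scar dates to 1912 − 17 = 1895 CE.

1895 CE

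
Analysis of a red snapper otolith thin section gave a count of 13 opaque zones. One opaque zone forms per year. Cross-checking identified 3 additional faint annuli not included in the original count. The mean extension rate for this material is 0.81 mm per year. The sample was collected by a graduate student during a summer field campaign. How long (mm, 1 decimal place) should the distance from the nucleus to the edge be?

After corrections the count is 13 + 3 = 16 opaque zones.
Length ≈ 0.81 × 16 = 13.0 mm.

13.0 mm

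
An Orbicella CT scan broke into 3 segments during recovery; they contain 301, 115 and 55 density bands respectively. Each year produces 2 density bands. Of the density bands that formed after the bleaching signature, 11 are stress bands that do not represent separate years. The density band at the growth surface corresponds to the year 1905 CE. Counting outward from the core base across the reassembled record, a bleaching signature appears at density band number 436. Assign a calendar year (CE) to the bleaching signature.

1893 CE

Total density bands = 301 + 115 + 55 = 471.
The bleaching signature sits at density band 436 from the core base, so 471 − 436 = 35 density bands formed after it.
Excluding 11 false density bands: 35 − 11 = 24.
Dividing by 2 density bands per year: 24 / 2 = 12 years.
The density band at the growth surface is 1905 CE, so the bleaching signature dates to 1905 − 12 = 1893 CE.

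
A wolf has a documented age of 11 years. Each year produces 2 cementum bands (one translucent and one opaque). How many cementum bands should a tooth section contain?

11 years at 2 cementum bands per year gives 11 × 2 = 22 cementum bands.
So 22 cementum bands should be present.

22 cementum bands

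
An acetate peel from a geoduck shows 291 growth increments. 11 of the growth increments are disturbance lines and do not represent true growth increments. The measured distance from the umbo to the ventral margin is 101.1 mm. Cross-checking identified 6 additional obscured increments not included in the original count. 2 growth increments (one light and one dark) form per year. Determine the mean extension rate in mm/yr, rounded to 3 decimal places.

After corrections the count is 291 − 11 + 6 = 286 growth increments.
With 2 growth increments per year, 286 / 2 = 143 years.
101.1 mm over 143 years gives 101.1 / 143 ≈ 0.707 mm/yr.

0.707 mm/yr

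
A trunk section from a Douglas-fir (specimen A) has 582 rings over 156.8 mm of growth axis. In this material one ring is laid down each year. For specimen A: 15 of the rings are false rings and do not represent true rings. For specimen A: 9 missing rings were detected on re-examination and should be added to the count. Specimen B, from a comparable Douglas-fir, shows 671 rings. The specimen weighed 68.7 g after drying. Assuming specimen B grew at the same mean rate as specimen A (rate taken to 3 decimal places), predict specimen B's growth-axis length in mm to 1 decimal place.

Specimen A: true ring count = 582 − 15 + 9 = 576.
A: Mean rate = 156.8 mm / 576 years ≈ 0.272 mm/year.
Length of B = 0.272 × 671 = 182.5 mm.

182.5 mm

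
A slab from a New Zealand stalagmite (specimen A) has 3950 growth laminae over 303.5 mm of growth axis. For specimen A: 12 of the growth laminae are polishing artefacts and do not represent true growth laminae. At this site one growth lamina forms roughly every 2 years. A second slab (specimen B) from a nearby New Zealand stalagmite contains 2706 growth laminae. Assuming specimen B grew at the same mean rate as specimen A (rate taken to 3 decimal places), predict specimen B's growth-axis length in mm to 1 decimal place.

211.1 mm

Specimen A: correcting the raw count gives 3950 − 12 = 3938 true growth laminae.
Specimen A: at 2 years per growth lamina, 3938 × 2 = 7876 years.
A: 303.5 mm over 7876 years gives 303.5 / 7876 ≈ 0.039 mm/yr.
Specimen B: 2706 growth laminae at 2 years each span 2706 × 2 = 5412 years. Length of B = 0.039 × 5412 = 211.1 mm.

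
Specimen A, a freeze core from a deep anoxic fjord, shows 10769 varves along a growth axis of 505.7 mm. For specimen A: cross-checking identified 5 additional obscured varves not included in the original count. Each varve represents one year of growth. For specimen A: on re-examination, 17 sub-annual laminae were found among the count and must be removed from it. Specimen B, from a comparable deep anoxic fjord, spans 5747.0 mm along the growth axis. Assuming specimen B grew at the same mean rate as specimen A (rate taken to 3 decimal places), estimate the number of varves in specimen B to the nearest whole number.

122277 varves

Specimen A: true varve count = 10769 − 17 + 5 = 10757.
A: Extension rate ≈ 505.7 / 10757 = 0.047 mm/yr.
Specimen B: 5747.0 mm / 0.047 mm per year = 122276.60 years ≈ 122277 varves.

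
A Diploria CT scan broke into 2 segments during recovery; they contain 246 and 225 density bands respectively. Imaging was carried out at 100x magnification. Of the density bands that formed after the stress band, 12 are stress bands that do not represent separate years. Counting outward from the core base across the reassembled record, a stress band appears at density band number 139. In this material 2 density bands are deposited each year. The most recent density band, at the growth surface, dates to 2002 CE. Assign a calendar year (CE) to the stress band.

1842 CE

Total density bands = 246 + 225 = 471.
The stress band sits at density band 139 from the core base, so 471 − 139 = 332 density bands formed after it.
Excluding 12 false density bands: 332 − 12 = 320.
Dividing by 2 density bands per year: 320 / 2 = 160 years.
The density band at the growth surface is 2002 CE, so the stress band dates to 2002 − 160 = 1842 CE.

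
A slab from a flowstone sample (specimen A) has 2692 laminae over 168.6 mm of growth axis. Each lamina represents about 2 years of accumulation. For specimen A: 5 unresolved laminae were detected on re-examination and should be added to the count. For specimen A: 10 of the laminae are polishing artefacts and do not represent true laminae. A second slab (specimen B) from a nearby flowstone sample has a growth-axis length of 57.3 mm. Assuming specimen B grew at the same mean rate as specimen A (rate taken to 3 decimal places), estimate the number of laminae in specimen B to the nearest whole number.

Specimen A: adjusted count: 2692 − 10 + 5 = 2687 laminae.
Specimen A: multiplying by 2 years per lamina: 2687 × 2 = 5374 years.
A: 168.6 mm over 5374 years gives 168.6 / 5374 ≈ 0.031 mm/yr.
For B, 57.3 / 0.031 = 1848.39 years; at 2 years per lamina that is 1848.39 / 2 ≈ 924 laminae.

924 laminae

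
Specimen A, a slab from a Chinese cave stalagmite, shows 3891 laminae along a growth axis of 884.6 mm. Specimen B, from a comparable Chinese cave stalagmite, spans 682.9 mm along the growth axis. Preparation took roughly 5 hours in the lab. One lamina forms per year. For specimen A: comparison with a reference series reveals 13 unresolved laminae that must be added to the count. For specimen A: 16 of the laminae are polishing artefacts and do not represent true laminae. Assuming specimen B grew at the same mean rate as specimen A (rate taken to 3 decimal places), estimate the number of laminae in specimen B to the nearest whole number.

2995 laminae

Specimen A: correcting the raw count gives 3891 − 16 + 13 = 3888 true laminae.
A: 884.6 mm over 3888 years gives 884.6 / 3888 ≈ 0.228 mm per year.
For B, 682.9 / 0.228 = 2995.18 years ≈ 2995 laminae.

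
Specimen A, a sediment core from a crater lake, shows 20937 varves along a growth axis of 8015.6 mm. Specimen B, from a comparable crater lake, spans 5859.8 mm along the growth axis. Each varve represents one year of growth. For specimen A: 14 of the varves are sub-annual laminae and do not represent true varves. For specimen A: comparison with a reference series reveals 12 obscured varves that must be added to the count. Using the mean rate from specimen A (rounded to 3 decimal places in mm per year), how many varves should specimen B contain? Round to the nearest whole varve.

Specimen A: correcting the raw count gives 20937 − 14 + 12 = 20935 true varves.
A: Mean rate = 8015.6 mm / 20935 years ≈ 0.383 mm/year.
Specimen B: 5859.8 mm / 0.383 mm per year = 15299.74 years ≈ 15300 varves.

15300 varves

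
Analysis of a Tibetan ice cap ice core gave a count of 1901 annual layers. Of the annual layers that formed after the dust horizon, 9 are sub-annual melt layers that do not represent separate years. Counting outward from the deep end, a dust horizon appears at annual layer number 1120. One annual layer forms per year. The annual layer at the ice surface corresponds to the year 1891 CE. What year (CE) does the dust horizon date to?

1119 CE

1901 − 1120 = 781 annual layers lie beyond the dust horizon toward the ice surface.
Excluding 9 false annual layers: 781 − 9 = 772.
1891 − 772 = 1119 CE.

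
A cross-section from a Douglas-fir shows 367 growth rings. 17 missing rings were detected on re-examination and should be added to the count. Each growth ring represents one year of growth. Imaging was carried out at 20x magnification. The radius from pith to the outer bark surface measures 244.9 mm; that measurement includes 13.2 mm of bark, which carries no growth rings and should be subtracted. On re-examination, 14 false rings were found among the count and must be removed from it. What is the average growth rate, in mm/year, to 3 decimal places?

0.626 mm/year

Adjusted count: 367 − 14 + 17 = 370 growth rings.
Removing the 13.2 mm offcut leaves 244.9 − 13.2 = 231.7 mm.
Extension rate ≈ 231.7 / 370 = 0.626 mm/year.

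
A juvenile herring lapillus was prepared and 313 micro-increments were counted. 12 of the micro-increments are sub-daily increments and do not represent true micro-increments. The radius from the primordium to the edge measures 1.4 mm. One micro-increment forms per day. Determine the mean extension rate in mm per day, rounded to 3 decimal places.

0.005 mm per day

After corrections the count is 313 − 12 = 301 micro-increments.
Extension rate ≈ 1.4 / 301 = 0.005 mm per day.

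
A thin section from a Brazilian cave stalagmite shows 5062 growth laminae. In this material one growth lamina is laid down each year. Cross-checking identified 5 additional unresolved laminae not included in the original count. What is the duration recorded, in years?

5067 years

Correcting the raw count gives 5062 + 5 = 5067 true growth laminae.
One growth lamina per year makes the duration 5067 years.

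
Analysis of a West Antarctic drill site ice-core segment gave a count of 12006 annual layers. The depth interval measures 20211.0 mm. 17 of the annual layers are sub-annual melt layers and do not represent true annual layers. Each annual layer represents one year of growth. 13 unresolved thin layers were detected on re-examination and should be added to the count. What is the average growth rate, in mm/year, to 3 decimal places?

Adjusted count: 12006 − 17 + 13 = 12002 annual layers.
Mean rate = 20211.0 mm / 12002 years ≈ 1.684 mm/year.

1.684 mm/year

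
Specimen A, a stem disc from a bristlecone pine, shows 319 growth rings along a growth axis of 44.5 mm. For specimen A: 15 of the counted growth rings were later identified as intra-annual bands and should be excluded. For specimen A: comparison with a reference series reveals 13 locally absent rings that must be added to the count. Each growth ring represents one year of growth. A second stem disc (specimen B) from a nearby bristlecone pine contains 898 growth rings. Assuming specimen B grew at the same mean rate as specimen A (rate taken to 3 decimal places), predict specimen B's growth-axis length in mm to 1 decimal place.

Specimen A: true growth ring count = 319 − 15 + 13 = 317.
A: 44.5 mm over 317 years gives 44.5 / 317 ≈ 0.140 mm/year.
B's length ≈ 0.140 × 898 = 125.7 mm.

125.7 mm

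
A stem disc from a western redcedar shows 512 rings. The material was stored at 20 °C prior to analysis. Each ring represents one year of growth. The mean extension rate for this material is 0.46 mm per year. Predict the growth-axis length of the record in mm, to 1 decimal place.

235.5 mm

The record spans 512 years at 0.46 mm per year.
512 years at 0.46 mm/year gives 0.46 × 512 = 235.5 mm.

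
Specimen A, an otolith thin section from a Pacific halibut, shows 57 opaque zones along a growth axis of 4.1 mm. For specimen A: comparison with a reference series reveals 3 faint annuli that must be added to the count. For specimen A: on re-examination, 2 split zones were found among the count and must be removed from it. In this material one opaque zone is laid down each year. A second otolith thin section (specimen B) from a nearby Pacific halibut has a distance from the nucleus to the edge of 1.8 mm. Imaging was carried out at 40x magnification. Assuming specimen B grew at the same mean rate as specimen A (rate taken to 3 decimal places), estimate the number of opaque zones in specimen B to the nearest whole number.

25 opaque zones

Specimen A: adjusted count: 57 − 2 + 3 = 58 opaque zones.
A: Extension rate ≈ 4.1 / 58 = 0.071 mm/yr.
For B, 1.8 / 0.071 = 25.35 years ≈ 25 opaque zones.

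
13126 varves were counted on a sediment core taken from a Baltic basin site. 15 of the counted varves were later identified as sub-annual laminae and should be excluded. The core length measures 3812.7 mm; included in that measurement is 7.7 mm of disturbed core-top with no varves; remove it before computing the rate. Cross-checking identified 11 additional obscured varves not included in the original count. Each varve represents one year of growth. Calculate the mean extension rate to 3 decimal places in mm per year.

After corrections the count is 13126 − 15 + 11 = 13122 varves.
The growth record spans 3812.7 − 7.7 = 3805.0 mm.
Extension rate ≈ 3805.0 / 13122 = 0.290 mm per year.

0.290 mm per year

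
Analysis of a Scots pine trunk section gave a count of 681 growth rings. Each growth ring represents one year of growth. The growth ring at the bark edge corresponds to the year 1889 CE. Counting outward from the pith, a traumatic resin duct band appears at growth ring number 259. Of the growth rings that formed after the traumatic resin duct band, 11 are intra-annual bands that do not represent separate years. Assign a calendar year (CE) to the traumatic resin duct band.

1478 CE

681 − 259 = 422 growth rings lie beyond the traumatic resin duct band toward the bark edge.
Removing the 11 false growth rings leaves 422 − 11 = 411 true growth rings beyond the traumatic resin duct band.
Counting back 411 years from 1889 CE places the traumatic resin duct band in 1889 − 411 = 1478 CE.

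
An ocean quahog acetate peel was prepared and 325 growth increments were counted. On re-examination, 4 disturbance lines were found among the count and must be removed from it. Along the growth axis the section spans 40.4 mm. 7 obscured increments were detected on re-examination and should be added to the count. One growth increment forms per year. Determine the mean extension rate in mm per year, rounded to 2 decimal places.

0.12 mm per year

Correcting the raw count gives 325 − 4 + 7 = 328 true growth increments.
40.4 mm over 328 years gives 40.4 / 328 ≈ 0.12 mm per year.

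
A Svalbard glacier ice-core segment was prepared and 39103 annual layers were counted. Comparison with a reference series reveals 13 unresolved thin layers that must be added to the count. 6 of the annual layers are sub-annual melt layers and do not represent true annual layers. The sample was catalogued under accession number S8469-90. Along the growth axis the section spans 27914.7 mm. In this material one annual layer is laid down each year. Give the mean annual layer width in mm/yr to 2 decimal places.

After corrections the count is 39103 − 6 + 13 = 39110 annual layers.
27914.7 mm over 39110 years gives 27914.7 / 39110 ≈ 0.71 mm/yr.

0.71 mm/yr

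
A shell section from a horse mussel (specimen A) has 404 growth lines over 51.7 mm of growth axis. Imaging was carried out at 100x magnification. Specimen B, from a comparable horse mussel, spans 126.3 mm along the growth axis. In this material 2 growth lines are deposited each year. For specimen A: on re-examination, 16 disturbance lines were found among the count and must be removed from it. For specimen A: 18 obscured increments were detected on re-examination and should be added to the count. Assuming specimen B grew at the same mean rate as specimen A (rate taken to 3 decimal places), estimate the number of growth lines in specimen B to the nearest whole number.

991 growth lines

Specimen A: correcting the raw count gives 404 − 16 + 18 = 406 true growth lines.
Specimen A: 406 growth lines at 2 per year is 406 / 2 = 203 years.
A: Mean rate = 51.7 mm / 203 years ≈ 0.255 mm per year.
Specimen B: 126.3 mm / 0.255 mm per year = 495.29 years; at 2 growth lines per year that is 495.29 × 2 ≈ 991 growth lines.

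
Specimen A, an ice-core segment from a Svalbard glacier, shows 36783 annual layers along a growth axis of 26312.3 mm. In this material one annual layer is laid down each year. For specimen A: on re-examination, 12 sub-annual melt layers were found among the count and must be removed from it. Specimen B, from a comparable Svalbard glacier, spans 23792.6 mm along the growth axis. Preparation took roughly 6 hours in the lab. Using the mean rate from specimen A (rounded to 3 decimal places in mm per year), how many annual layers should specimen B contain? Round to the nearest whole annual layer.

Specimen A: correcting the raw count gives 36783 − 12 = 36771 true annual layers.
A: Mean rate = 26312.3 mm / 36771 years ≈ 0.716 mm/yr.
Specimen B: 23792.6 mm / 0.716 mm per year = 33229.89 years ≈ 33230 annual layers.

33230 annual layers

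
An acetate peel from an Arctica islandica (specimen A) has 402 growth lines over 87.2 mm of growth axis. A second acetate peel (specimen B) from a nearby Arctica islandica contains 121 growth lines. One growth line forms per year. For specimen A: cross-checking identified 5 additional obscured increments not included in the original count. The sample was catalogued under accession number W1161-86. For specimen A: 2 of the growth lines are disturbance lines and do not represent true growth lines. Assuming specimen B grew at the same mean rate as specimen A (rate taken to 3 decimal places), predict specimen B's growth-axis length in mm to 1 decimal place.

26.0 mm

Specimen A: after corrections the count is 402 − 2 + 5 = 405 growth lines.
A: 87.2 mm over 405 years gives 87.2 / 405 ≈ 0.215 mm/yr.
B's length ≈ 0.215 × 121 = 26.0 mm.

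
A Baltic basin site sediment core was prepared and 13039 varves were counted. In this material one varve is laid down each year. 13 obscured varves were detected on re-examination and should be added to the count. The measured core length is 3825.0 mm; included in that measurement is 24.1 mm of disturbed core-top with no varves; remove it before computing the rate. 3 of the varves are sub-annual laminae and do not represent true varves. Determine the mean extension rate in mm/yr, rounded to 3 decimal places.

0.291 mm/yr

Correcting the raw count gives 13039 − 3 + 13 = 13049 true varves.
Removing the 24.1 mm offcut leaves 3825.0 − 24.1 = 3800.9 mm.
Extension rate ≈ 3800.9 / 13049 = 0.291 mm/yr.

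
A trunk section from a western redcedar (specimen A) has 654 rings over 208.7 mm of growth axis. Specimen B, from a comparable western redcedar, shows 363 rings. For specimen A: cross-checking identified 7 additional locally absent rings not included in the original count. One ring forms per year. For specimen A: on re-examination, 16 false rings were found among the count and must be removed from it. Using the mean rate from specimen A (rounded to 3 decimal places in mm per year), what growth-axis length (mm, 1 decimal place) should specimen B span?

Specimen A: true ring count = 654 − 16 + 7 = 645.
A: 208.7 mm over 645 years gives 208.7 / 645 ≈ 0.324 mm/yr.
B's length ≈ 0.324 × 363 = 117.6 mm.

117.6 mm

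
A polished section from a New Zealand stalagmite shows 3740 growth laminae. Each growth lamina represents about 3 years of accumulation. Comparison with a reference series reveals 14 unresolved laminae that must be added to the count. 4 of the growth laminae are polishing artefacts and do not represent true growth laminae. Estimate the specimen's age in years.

11250 yr

After corrections the count is 3740 − 4 + 14 = 3750 growth laminae.
Multiplying by 3 years per growth lamina: 3750 × 3 = 11250 years.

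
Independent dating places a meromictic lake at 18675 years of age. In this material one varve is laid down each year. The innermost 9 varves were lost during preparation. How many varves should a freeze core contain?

Expected varves over 18675 years: 18675.
18675 − 9 missed = 18666 varves expected in the prepared section.

18666 varves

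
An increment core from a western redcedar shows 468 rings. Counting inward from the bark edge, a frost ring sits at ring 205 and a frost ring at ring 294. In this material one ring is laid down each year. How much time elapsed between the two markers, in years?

89 years

The two markers are separated by 294 − 205 = 89 rings.
At one ring per year, 89 years elapsed between them.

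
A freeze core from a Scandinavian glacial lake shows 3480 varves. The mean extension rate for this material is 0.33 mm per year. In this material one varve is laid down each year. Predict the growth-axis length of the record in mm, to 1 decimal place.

The record spans 3480 years at 0.33 mm per year.
3480 years at 0.33 mm/year gives 0.33 × 3480 = 1148.4 mm.

1148.4 mm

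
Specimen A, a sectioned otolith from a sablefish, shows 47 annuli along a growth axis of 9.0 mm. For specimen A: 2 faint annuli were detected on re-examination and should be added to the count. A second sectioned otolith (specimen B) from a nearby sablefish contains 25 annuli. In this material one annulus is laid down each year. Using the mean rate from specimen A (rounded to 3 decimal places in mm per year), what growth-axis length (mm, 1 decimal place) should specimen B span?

Specimen A: after corrections the count is 47 + 2 = 49 annuli.
A: Mean rate = 9.0 mm / 49 years ≈ 0.184 mm/year.
Length of B = 0.184 × 25 = 4.6 mm.

4.6 mm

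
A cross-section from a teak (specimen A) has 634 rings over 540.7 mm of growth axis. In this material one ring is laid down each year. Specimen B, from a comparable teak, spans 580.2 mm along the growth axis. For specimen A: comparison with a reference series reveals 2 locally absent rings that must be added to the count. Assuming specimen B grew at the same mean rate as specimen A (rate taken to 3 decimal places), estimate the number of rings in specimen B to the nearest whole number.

Specimen A: correcting the raw count gives 634 + 2 = 636 true rings.
A: Mean rate = 540.7 mm / 636 years ≈ 0.850 mm/year.
For B, 580.2 / 0.850 = 682.59 years ≈ 683 rings.

683 rings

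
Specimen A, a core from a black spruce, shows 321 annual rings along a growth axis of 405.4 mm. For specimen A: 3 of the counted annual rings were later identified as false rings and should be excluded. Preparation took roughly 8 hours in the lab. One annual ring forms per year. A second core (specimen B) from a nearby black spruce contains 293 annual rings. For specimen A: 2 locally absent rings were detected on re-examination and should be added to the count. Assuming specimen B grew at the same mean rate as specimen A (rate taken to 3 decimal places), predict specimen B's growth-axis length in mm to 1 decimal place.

Specimen A: true annual ring count = 321 − 3 + 2 = 320.
A: Mean rate = 405.4 mm / 320 years ≈ 1.267 mm/year.
For B, 1.267 mm/year × 293 years = 371.2 mm.

371.2 mm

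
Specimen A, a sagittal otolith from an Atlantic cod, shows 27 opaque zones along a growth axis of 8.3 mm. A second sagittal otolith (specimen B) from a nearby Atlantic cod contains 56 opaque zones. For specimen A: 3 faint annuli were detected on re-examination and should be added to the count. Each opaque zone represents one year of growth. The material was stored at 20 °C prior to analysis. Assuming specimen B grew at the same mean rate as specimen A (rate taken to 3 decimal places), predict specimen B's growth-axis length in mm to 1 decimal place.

Specimen A: correcting the raw count gives 27 + 3 = 30 true opaque zones.
A: Mean rate = 8.3 mm / 30 years ≈ 0.277 mm/year.
Length of B = 0.277 × 56 = 15.5 mm.

15.5 mm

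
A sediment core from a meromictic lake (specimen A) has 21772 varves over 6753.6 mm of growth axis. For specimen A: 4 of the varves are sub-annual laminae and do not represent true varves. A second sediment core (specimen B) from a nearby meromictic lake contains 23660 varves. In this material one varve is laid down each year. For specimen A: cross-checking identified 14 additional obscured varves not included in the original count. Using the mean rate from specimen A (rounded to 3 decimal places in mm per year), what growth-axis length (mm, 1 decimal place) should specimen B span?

7334.6 mm

Specimen A: after corrections the count is 21772 − 4 + 14 = 21782 varves.
A: 6753.6 mm over 21782 years gives 6753.6 / 21782 ≈ 0.310 mm/year.
Length of B = 0.310 × 23660 = 7334.6 mm.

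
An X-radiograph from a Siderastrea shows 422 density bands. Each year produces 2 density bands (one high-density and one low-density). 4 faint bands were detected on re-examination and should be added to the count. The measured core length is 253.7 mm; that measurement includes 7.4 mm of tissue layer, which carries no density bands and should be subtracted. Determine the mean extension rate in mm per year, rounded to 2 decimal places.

True density band count = 422 + 4 = 426.
With 2 density bands per year, 426 / 2 = 213 years.
Removing the 7.4 mm offcut leaves 253.7 − 7.4 = 246.3 mm.
Extension rate ≈ 246.3 / 213 = 1.16 mm per year.

1.16 mm per year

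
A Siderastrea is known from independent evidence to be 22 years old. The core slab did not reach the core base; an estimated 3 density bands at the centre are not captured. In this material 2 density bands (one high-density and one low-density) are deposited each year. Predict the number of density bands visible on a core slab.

22 years at 2 density bands per year gives 22 × 2 = 44 density bands.
44 − 3 missed = 41 density bands expected in the prepared section.

41 density bands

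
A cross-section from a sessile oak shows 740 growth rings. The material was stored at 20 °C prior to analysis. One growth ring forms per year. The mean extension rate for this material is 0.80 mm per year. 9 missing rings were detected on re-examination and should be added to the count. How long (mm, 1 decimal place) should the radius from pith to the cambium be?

After corrections the count is 740 + 9 = 749 growth rings.
Predicted length = 0.80 mm/year × 749 years = 599.2 mm.

599.2 mm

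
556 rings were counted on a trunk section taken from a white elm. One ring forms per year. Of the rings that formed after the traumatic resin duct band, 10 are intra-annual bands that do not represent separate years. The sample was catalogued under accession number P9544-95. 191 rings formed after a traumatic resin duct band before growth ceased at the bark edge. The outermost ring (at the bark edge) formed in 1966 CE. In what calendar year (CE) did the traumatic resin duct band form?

There are 191 rings younger than the traumatic resin duct band.
Excluding 10 false rings: 191 − 10 = 181.
The ring at the bark edge is 1966 CE, so the traumatic resin duct band dates to 1966 − 181 = 1785 CE.

1785 CE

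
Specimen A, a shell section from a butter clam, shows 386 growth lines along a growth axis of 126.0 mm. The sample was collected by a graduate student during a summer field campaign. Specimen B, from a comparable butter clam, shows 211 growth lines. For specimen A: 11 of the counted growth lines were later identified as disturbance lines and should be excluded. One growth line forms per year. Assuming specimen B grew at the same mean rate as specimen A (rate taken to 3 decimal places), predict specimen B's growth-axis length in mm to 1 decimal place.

Specimen A: after corrections the count is 386 − 11 = 375 growth lines.
A: Extension rate ≈ 126.0 / 375 = 0.336 mm per year.
Length of B = 0.336 × 211 = 70.9 mm.

70.9 mm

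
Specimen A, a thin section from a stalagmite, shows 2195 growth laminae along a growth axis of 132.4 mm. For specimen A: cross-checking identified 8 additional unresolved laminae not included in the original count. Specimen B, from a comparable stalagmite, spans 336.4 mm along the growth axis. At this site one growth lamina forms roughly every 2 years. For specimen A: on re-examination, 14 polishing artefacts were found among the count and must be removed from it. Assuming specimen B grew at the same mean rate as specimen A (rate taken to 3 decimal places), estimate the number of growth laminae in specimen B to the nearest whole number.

Specimen A: after corrections the count is 2195 − 14 + 8 = 2189 growth laminae.
Specimen A: at 2 years per growth lamina, 2189 × 2 = 4378 years.
A: Mean rate = 132.4 mm / 4378 years ≈ 0.030 mm/yr.
B spans 336.4 / 0.030 = 11213.33 years; at 2 years per growth lamina that is 11213.33 / 2 ≈ 5607 growth laminae.

5607 growth laminae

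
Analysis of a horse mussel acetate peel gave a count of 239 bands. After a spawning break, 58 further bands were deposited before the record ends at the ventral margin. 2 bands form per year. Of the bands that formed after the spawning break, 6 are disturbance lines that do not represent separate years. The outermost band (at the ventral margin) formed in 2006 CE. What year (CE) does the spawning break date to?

1980 CE

There are 58 bands younger than the spawning break.
58 − 6 false = 52 true bands after the spawning break.
Dividing by 2 bands per year: 52 / 2 = 26 years.
2006 − 26 = 1980 CE.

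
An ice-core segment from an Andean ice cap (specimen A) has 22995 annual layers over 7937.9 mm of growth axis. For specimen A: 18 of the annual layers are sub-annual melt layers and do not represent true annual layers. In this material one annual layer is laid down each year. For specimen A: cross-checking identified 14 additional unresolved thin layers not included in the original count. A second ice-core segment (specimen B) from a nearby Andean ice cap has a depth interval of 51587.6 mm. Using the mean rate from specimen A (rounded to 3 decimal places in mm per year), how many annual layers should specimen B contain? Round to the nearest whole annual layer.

Specimen A: after corrections the count is 22995 − 18 + 14 = 22991 annual layers.
A: Extension rate ≈ 7937.9 / 22991 = 0.345 mm per year.
B spans 51587.6 / 0.345 = 149529.28 years ≈ 149529 annual layers.

149529 annual layers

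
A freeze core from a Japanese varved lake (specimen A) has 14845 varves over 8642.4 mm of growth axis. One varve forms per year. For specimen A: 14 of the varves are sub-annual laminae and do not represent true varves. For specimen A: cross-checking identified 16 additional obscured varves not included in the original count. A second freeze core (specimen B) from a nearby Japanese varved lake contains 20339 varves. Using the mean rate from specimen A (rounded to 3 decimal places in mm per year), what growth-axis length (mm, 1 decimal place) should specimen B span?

11837.3 mm

Specimen A: correcting the raw count gives 14845 − 14 + 16 = 14847 true varves.
A: Extension rate ≈ 8642.4 / 14847 = 0.582 mm/yr.
B's length ≈ 0.582 × 20339 = 11837.3 mm.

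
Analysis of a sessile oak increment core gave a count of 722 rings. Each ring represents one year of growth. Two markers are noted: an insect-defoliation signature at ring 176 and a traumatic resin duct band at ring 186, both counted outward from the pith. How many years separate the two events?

10 yr

The two markers are separated by 186 − 176 = 10 rings.
That is 10 years at one ring per year.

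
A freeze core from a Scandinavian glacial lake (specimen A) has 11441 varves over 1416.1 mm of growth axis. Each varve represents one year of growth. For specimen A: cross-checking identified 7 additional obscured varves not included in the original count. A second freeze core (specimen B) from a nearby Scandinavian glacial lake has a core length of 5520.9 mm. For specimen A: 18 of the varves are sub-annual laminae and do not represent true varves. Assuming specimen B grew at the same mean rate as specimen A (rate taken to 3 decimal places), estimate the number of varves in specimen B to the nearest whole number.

Specimen A: adjusted count: 11441 − 18 + 7 = 11430 varves.
A: 1416.1 mm over 11430 years gives 1416.1 / 11430 ≈ 0.124 mm/yr.
B spans 5520.9 / 0.124 = 44523.39 years ≈ 44523 varves.

44523 varves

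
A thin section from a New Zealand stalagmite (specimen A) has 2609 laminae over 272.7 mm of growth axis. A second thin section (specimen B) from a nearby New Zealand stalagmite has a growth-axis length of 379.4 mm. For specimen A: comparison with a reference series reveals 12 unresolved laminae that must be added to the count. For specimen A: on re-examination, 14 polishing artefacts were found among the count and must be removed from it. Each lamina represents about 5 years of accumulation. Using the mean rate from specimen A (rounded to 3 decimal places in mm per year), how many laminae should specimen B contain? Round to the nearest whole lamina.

Specimen A: adjusted count: 2609 − 14 + 12 = 2607 laminae.
Specimen A: at 5 years per lamina, 2607 × 5 = 13035 years.
A: Extension rate ≈ 272.7 / 13035 = 0.021 mm per year.
Specimen B: 379.4 mm / 0.021 mm per year = 18066.67 years; at 5 years per lamina that is 18066.67 / 5 ≈ 3613 laminae.

3613 laminae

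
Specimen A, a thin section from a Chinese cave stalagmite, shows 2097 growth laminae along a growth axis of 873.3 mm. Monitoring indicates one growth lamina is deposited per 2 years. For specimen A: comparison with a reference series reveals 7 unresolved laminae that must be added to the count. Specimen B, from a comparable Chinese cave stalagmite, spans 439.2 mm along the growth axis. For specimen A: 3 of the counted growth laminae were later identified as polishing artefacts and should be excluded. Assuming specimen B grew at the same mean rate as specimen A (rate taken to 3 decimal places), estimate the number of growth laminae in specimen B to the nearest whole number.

1056 growth laminae

Specimen A: true growth lamina count = 2097 − 3 + 7 = 2101.
Specimen A: at 2 years per growth lamina, 2101 × 2 = 4202 years.
A: 873.3 mm over 4202 years gives 873.3 / 4202 ≈ 0.208 mm/year.
For B, 439.2 / 0.208 = 2111.54 years; at 2 years per growth lamina that is 2111.54 / 2 ≈ 1056 growth laminae.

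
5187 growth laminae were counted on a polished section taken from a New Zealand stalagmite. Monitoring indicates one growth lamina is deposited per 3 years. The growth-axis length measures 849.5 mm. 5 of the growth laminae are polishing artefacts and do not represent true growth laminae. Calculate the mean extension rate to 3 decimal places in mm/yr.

0.055 mm/yr

Adjusted count: 5187 − 5 = 5182 growth laminae.
Multiplying by 3 years per growth lamina: 5182 × 3 = 15546 years.
849.5 mm over 15546 years gives 849.5 / 15546 ≈ 0.055 mm/yr.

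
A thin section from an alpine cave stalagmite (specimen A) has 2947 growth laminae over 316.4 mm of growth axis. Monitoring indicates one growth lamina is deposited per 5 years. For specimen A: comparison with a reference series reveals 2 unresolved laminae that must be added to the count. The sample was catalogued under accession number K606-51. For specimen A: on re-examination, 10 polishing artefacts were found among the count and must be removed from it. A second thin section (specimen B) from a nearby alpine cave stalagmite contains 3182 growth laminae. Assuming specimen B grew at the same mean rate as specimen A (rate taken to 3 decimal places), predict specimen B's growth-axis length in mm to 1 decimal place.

350.0 mm

Specimen A: adjusted count: 2947 − 10 + 2 = 2939 growth laminae.
Specimen A: multiplying by 5 years per growth lamina: 2939 × 5 = 14695 years.
A: Mean rate = 316.4 mm / 14695 years ≈ 0.022 mm per year.
Specimen B: multiplying by 5 years per growth lamina: 3182 × 5 = 15910 years. B's length ≈ 0.022 × 15910 = 350.0 mm.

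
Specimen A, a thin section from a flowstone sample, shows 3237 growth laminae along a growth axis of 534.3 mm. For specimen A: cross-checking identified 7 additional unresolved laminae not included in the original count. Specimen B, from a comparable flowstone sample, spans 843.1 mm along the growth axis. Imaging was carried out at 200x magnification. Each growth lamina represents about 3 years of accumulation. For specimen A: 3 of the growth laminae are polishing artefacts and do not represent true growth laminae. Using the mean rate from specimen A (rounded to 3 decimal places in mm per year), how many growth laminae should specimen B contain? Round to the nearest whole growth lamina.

5110 growth laminae

Specimen A: true growth lamina count = 3237 − 3 + 7 = 3241.
Specimen A: 3241 growth laminae at 3 years each span 3241 × 3 = 9723 years.
A: Extension rate ≈ 534.3 / 9723 = 0.055 mm per year.
For B, 843.1 / 0.055 = 15329.09 years; at 3 years per growth lamina that is 15329.09 / 3 ≈ 5110 growth laminae.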